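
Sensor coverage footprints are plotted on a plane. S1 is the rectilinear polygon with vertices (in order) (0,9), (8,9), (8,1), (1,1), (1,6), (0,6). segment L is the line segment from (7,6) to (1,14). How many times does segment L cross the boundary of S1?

The segment meets the boundary at (4.75,9).

1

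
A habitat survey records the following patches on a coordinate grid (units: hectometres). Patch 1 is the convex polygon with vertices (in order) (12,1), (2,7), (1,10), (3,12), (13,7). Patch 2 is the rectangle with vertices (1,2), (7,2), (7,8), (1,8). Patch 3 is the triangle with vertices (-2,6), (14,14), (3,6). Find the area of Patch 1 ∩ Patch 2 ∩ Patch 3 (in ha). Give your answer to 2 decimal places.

4.13

The intersection is the polygon with vertices (1.714,7.857), (2,8), (5.75,8), (3.301,6.219), (2,7).
By the shoelace formula its area is 4.13.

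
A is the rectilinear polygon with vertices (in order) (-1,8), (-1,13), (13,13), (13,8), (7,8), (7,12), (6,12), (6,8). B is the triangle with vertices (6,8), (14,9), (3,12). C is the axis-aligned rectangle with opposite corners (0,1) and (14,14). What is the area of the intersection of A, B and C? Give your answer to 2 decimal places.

14.32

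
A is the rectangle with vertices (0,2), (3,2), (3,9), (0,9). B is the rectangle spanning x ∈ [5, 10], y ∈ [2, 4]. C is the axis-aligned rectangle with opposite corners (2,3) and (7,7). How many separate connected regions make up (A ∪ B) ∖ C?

(A ∪ B) ∖ C splits into 2 disjoint pieces (area 17, area 8).

2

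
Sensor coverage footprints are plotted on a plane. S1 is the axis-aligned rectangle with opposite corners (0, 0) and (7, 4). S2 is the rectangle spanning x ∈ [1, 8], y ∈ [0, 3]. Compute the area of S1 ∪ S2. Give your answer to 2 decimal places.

31.00

By inclusion–exclusion:
Individual areas: |S1| = 28, |S2| = 21.
|S1∩S2|: x∈[1,7], y∈[0,3] → 6·3 = 18.
|S1 ∪ S2| = 49 − 18 = 31.00.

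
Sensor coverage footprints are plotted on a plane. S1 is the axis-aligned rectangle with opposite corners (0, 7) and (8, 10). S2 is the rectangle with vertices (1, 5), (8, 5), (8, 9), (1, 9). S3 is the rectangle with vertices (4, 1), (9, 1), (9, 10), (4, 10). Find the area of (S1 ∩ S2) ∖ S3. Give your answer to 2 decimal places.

6.00

|S1 ∩ S2| = 14.
|(S1 ∩ S2) ∩ S3| = 8.
|(S1 ∩ S2) ∖ S3| = 14 − 8 = 6.00.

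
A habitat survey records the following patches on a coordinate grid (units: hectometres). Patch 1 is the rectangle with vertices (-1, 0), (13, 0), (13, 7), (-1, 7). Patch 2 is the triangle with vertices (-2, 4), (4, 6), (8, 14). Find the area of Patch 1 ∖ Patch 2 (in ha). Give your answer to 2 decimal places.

|Patch 1| = 98, |Patch 1∩Patch 2| = 7.4167.
|Patch 1 ∖ Patch 2| = |Patch 1| − |Patch 1∩Patch 2| = 98 − 7.4167 = 90.58.

90.58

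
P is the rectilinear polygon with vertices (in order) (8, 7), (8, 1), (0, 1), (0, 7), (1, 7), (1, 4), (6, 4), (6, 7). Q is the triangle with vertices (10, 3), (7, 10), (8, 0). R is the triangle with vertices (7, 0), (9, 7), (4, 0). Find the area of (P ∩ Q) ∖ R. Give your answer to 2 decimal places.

|P ∩ Q| = 2.4.
|(P ∩ Q) ∩ R| = 0.9217.
|(P ∩ Q) ∖ R| = 2.4 − 0.9217 = 1.48.

1.48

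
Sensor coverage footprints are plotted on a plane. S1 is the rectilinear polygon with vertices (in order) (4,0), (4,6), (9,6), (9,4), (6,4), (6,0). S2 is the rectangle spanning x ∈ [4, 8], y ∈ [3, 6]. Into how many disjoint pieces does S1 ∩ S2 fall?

1

S1 ∩ S2 is a single connected region.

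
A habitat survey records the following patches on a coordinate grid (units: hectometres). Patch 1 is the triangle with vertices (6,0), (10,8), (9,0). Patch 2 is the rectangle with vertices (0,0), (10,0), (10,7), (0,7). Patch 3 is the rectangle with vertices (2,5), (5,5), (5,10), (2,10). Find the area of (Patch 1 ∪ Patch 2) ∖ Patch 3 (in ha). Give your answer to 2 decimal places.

|Patch 1 ∪ Patch 2| = 70.1875.
|(Patch 1 ∪ Patch 2) ∩ Patch 3| = 6.
|(Patch 1 ∪ Patch 2) ∖ Patch 3| = 70.1875 − 6 = 64.19.

64.19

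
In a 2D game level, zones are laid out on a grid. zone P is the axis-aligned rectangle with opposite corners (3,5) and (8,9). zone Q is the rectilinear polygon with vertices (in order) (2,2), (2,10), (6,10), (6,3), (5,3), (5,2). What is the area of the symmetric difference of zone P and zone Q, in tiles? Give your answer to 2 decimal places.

|zone P| = 20, |zone Q| = 31, |zone P∩zone Q| = 12.
|zone P △ zone Q| = |zone P| + |zone Q| − 2·|zone P∩zone Q| = 20 + 31 − 24 = 27.00.

27.00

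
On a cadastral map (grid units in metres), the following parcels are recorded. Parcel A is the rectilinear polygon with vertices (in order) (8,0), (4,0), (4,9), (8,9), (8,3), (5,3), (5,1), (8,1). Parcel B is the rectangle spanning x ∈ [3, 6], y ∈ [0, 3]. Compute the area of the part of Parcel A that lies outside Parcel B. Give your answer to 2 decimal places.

|Parcel A| = 30, |Parcel A∩Parcel B| = 4.
|Parcel A ∖ Parcel B| = |Parcel A| − |Parcel A∩Parcel B| = 30 − 4 = 26.00.

26.00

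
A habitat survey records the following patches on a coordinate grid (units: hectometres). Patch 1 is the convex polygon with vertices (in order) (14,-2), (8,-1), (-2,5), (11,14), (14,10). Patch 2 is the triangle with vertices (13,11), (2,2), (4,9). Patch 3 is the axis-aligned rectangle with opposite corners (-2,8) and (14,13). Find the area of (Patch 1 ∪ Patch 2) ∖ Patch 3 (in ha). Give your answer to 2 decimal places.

111.68

|Patch 1 ∪ Patch 2| = 148.583.
|(Patch 1 ∪ Patch 2) ∩ Patch 3| = 36.9028.
|(Patch 1 ∪ Patch 2) ∖ Patch 3| = 148.583 − 36.9028 = 111.68.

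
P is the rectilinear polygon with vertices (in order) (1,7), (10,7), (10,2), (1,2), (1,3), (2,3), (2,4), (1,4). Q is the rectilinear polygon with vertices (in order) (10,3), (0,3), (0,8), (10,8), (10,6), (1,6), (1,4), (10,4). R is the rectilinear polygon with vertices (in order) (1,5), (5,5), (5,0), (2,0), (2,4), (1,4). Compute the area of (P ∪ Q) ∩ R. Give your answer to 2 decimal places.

10.00

The region (P ∪ Q) ∩ R is the polygon with vertices (2,2), (2,4), (1,4), (1,5), (5,5), (5,2).
By the shoelace formula its area is 10.00.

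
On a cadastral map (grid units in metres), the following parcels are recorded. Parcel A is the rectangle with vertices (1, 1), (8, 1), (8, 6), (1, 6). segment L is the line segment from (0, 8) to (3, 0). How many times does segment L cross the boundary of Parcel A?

2

The segment meets the boundary at (2.625,1), (1,5.333).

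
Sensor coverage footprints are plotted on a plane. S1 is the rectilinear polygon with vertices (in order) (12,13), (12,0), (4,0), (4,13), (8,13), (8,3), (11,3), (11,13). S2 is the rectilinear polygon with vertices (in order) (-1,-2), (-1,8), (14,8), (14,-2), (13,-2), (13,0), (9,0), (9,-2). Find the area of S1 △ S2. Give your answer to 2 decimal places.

|S1| = 74, |S2| = 142, |S1∩S2| = 49.
|S1 △ S2| = |S1| + |S2| − 2·|S1∩S2| = 74 + 142 − 98 = 118.00.

118.00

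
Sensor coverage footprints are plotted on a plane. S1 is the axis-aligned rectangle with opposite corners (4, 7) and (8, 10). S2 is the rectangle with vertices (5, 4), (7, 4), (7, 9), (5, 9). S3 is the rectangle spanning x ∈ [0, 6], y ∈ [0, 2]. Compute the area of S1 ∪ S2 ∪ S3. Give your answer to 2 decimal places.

By inclusion–exclusion:
Individual areas: |S1| = 12, |S2| = 10, |S3| = 12.
|S1∩S2|: x∈[5,7], y∈[7,9] → 2·2 = 4.
|S1∩S3| = 0 (no overlap).
|S2∩S3| = 0 (no overlap).
|S1∩S2∩S3| = 0.
|S1 ∪ S2 ∪ S3| = 34 − 4 + 0 = 30.00.

30.00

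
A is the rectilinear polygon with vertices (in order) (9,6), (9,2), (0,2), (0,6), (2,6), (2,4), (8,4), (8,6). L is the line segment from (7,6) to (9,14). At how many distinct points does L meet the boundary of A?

The segment lies entirely outside A and never meets its boundary.

0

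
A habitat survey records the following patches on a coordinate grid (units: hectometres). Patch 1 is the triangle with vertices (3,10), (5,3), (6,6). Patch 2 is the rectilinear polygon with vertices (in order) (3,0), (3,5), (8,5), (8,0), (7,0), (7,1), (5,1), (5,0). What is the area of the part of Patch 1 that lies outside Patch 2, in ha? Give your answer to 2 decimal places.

|Patch 1| = 6.5, |Patch 1∩Patch 2| = 1.2381.
|Patch 1 ∖ Patch 2| = |Patch 1| − |Patch 1∩Patch 2| = 6.5 − 1.2381 = 5.26.

5.26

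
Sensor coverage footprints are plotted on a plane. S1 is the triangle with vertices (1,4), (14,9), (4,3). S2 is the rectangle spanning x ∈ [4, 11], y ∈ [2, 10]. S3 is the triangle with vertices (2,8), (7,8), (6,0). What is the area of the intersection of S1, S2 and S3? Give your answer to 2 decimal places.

4.80

The intersection is the polygon with vertices (4.385,3.231), (4,4), (4,5.154), (6.778,6.222), (6.568,4.54).
By the shoelace formula its area is 4.80.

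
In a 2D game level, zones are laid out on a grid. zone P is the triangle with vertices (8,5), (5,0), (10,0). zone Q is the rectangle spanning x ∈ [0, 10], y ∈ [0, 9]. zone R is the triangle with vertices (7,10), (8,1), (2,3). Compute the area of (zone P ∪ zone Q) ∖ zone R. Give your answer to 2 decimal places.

|zone P ∪ zone Q| = 90.
|(zone P ∪ zone Q) ∩ zone R| = 25.5873.
|(zone P ∪ zone Q) ∖ zone R| = 90 − 25.5873 = 64.41.

64.41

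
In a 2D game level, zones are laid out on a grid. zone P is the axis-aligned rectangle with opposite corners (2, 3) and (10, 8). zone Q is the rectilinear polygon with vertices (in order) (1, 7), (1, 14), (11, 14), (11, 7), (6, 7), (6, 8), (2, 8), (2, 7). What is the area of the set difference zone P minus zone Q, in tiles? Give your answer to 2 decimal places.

36.00

|zone P| = 40, |zone P∩zone Q| = 4.
|zone P ∖ zone Q| = |zone P| − |zone P∩zone Q| = 40 − 4 = 36.00.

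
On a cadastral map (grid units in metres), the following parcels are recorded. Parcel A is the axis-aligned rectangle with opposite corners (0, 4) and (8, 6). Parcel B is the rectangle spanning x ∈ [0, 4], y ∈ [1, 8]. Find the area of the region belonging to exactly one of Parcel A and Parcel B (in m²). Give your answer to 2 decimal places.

|Parcel A∩Parcel B|: x∈[0,4], y∈[4,6] → 4·2 = 8.
|Parcel A △ Parcel B| = |Parcel A| + |Parcel B| − 2·|Parcel A∩Parcel B| = 16 + 28 − 16 = 28.00.

28.00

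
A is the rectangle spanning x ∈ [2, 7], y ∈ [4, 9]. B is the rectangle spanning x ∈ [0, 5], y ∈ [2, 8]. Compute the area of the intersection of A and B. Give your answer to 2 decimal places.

12.00

|A∩B|: x∈[2,5], y∈[4,8] → 3·4 = 12.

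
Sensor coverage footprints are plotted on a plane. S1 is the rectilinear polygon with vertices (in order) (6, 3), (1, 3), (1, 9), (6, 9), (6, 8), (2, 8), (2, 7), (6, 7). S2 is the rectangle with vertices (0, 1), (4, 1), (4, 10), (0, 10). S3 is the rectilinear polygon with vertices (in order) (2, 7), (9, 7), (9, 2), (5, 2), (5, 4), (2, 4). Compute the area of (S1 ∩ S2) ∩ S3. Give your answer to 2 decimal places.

The region (S1 ∩ S2) ∩ S3 is the polygon with vertices (4,7), (4,4), (2,4), (2,7).
By the shoelace formula its area is 6.00.

6.00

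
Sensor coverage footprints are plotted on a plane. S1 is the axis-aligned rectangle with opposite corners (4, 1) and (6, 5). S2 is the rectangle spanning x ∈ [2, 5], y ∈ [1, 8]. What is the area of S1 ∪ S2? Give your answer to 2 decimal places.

By inclusion–exclusion:
Individual areas: |S1| = 8, |S2| = 21.
|S1∩S2|: x∈[4,5], y∈[1,5] → 1·4 = 4.
|S1 ∪ S2| = 29 − 4 = 25.00.

25.00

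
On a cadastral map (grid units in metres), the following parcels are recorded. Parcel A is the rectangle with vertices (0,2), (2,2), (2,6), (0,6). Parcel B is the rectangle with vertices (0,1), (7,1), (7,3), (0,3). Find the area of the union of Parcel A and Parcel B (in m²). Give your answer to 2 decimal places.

20.00

By inclusion–exclusion:
Individual areas: |Parcel A| = 8, |Parcel B| = 14.
|Parcel A∩Parcel B|: x∈[0,2], y∈[2,3] → 2·1 = 2.
|Parcel A ∪ Parcel B| = 22 − 2 = 20.00.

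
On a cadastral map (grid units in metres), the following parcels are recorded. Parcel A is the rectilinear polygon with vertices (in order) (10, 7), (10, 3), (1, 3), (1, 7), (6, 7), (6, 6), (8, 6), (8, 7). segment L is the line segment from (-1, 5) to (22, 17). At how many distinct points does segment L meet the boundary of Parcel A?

2

The segment meets the boundary at (2.833,7), (1,6.043).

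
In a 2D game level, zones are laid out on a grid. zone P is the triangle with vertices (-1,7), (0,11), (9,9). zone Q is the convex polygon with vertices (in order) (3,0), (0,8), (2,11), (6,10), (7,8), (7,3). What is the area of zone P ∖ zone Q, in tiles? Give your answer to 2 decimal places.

5.97

|zone P| = 19, |zone P∩zone Q| = 13.026.
|zone P ∖ zone Q| = |zone P| − |zone P∩zone Q| = 19 − 13.026 = 5.97.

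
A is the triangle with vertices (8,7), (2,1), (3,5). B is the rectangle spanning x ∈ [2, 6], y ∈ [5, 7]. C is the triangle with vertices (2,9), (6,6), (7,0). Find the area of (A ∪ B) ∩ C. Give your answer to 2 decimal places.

The region (A ∪ B) ∩ C is the polygon with vertices (4.857,3.857), (3.111,7), (4.667,7), (6,6), (6.143,5.143), (6,5).
By the shoelace formula its area is 5.09.

5.09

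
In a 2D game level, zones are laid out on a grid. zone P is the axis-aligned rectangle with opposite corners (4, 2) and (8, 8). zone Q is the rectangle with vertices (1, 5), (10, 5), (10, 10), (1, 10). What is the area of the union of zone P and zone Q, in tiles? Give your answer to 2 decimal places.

By inclusion–exclusion:
Individual areas: |zone P| = 24, |zone Q| = 45.
|zone P∩zone Q|: x∈[4,8], y∈[5,8] → 4·3 = 12.
|zone P ∪ zone Q| = 69 − 12 = 57.00.

57.00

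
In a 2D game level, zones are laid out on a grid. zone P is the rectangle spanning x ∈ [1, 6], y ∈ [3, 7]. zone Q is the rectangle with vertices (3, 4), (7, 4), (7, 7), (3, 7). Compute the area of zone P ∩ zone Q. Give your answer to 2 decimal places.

9.00

|zone P∩zone Q|: x∈[3,6], y∈[4,7] → 3·3 = 9.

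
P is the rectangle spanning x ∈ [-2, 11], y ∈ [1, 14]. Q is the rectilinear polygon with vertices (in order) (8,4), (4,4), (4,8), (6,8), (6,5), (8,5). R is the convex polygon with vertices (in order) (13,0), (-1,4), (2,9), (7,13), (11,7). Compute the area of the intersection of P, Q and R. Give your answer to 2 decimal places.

The intersection is the polygon with vertices (4,8), (6,8), (6,5), (8,5), (8,4), (4,4).
By the shoelace formula its area is 10.00.

10.00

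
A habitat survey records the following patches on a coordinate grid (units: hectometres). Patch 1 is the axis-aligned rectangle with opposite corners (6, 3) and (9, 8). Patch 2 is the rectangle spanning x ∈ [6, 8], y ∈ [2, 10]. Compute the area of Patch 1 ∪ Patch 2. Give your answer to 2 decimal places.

21.00

By inclusion–exclusion:
Individual areas: |Patch 1| = 15, |Patch 2| = 16.
|Patch 1∩Patch 2|: x∈[6,8], y∈[3,8] → 2·5 = 10.
|Patch 1 ∪ Patch 2| = 31 − 10 = 21.00.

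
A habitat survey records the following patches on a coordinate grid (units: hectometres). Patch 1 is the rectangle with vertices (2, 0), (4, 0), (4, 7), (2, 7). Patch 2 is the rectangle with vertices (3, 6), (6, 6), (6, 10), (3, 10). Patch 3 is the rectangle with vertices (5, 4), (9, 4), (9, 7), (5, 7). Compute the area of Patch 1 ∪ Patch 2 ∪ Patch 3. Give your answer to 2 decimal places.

By inclusion–exclusion:
Individual areas: |Patch 1| = 14, |Patch 2| = 12, |Patch 3| = 12.
|Patch 1∩Patch 2|: x∈[3,4], y∈[6,7] → 1·1 = 1.
|Patch 1∩Patch 3| = 0 (no overlap).
|Patch 2∩Patch 3|: x∈[5,6], y∈[6,7] → 1·1 = 1.
|Patch 1∩Patch 2∩Patch 3| = 0.
|Patch 1 ∪ Patch 2 ∪ Patch 3| = 38 − 2 + 0 = 36.00.

36.00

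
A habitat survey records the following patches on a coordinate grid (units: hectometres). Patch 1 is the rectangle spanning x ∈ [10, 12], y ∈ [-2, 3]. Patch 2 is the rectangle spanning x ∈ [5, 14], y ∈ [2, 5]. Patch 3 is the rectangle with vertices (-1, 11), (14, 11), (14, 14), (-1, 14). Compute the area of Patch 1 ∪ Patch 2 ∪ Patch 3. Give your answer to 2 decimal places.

80.00

By inclusion–exclusion:
Individual areas: |Patch 1| = 10, |Patch 2| = 27, |Patch 3| = 45.
|Patch 1∩Patch 2|: x∈[10,12], y∈[2,3] → 2·1 = 2.
|Patch 1∩Patch 3| = 0 (no overlap).
|Patch 2∩Patch 3| = 0 (no overlap).
|Patch 1∩Patch 2∩Patch 3| = 0.
|Patch 1 ∪ Patch 2 ∪ Patch 3| = 82 − 2 + 0 = 80.00.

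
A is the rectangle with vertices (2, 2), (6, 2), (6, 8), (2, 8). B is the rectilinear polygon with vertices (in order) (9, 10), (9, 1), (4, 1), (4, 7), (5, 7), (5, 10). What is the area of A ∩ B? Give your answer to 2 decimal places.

The intersection is the polygon with vertices (6,8), (6,2), (4,2), (4,7), (5,7), (5,8).
By the shoelace formula its area is 11.00.

11.00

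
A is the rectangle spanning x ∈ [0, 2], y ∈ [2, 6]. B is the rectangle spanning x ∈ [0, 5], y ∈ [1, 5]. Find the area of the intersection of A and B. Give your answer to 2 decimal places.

|A∩B|: x∈[0,2], y∈[2,5] → 2·3 = 6.

6.00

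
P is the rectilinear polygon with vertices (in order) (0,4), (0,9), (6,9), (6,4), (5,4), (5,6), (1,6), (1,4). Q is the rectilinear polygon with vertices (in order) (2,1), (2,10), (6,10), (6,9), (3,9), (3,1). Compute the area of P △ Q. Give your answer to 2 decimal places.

28.00

|P| = 22, |Q| = 12, |P∩Q| = 3.
|P △ Q| = |P| + |Q| − 2·|P∩Q| = 22 + 12 − 6 = 28.00.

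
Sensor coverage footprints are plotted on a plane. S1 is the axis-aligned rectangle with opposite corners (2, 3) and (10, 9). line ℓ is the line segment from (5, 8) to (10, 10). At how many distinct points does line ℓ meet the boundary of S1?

The segment meets the boundary at (7.5,9).

1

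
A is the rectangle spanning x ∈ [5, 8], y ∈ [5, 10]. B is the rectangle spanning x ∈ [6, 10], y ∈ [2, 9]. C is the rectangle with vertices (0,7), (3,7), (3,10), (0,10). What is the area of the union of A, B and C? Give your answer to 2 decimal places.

44.00

By inclusion–exclusion:
Individual areas: |A| = 15, |B| = 28, |C| = 9.
|A∩B|: x∈[6,8], y∈[5,9] → 2·4 = 8.
|A∩C| = 0 (no overlap).
|B∩C| = 0 (no overlap).
|A∩B∩C| = 0.
|A ∪ B ∪ C| = 52 − 8 + 0 = 44.00.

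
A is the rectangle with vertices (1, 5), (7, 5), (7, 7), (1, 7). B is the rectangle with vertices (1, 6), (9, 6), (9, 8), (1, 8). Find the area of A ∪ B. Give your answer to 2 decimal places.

22.00

By inclusion–exclusion:
Individual areas: |A| = 12, |B| = 16.
|A∩B|: x∈[1,7], y∈[6,7] → 6·1 = 6.
|A ∪ B| = 28 − 6 = 22.00.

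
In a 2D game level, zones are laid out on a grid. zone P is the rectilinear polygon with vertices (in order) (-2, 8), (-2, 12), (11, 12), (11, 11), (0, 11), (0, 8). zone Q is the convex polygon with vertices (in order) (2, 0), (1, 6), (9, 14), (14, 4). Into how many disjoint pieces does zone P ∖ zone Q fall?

zone P ∖ zone Q splits into 2 disjoint pieces (area 14.5, area 0.75).

2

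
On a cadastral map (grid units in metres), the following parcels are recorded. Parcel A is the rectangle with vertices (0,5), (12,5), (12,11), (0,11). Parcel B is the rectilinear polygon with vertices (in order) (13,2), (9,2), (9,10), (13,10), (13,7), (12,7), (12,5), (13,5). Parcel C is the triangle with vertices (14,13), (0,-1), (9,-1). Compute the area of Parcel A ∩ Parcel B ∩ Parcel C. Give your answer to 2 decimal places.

The intersection is the polygon with vertices (9,5), (9,8), (11,10), (12,10), (12,7.4), (11.143,5).
By the shoelace formula its area is 11.97.

11.97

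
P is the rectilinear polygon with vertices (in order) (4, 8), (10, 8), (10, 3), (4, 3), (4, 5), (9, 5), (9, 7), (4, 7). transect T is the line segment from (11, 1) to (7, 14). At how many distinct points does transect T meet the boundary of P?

The segment meets the boundary at (8.846,8), (10,4.25).

2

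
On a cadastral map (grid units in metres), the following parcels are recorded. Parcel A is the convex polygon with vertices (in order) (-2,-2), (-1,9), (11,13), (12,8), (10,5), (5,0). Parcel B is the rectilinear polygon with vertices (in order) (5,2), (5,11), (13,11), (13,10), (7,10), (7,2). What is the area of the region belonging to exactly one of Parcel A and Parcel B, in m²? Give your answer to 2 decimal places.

|Parcel A| = 127.5, |Parcel B| = 24, |Parcel A∩Parcel B| = 22.5.
|Parcel A △ Parcel B| = |Parcel A| + |Parcel B| − 2·|Parcel A∩Parcel B| = 127.5 + 24 − 45 = 106.50.

106.50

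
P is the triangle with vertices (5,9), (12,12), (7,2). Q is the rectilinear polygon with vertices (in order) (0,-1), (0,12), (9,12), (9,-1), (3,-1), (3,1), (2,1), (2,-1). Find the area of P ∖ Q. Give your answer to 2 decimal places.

7.07

|P| = 27.5, |P∩Q| = 20.4286.
|P ∖ Q| = |P| − |P∩Q| = 27.5 − 20.4286 = 7.07.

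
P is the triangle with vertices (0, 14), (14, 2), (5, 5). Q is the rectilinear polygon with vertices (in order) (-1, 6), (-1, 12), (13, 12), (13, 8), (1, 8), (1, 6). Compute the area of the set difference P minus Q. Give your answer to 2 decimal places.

|P| = 33, |P∩Q| = 9.7778.
|P ∖ Q| = |P| − |P∩Q| = 33 − 9.7778 = 23.22.

23.22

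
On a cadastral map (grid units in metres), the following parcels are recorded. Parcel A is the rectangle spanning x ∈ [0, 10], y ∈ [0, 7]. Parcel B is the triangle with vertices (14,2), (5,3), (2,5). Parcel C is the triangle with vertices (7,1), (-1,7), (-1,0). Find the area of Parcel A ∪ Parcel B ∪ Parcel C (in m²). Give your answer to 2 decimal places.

By inclusion–exclusion:
Individual areas: |Parcel A| = 70, |Parcel B| = 7.5, |Parcel C| = 28.
|Parcel A∩Parcel B| = 6.3889.
|Parcel A∩Parcel C| = 21.4375.
|Parcel B∩Parcel C| = 0.
|Parcel A∩Parcel B∩Parcel C| = 0.
|Parcel A ∪ Parcel B ∪ Parcel C| = 105.5 − 27.8264 + 0 = 77.67.

77.67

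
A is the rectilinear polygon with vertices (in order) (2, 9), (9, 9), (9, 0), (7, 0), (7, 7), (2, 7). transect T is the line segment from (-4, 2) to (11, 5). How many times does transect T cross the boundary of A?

The segment meets the boundary at (9,4.6), (7,4.2).

2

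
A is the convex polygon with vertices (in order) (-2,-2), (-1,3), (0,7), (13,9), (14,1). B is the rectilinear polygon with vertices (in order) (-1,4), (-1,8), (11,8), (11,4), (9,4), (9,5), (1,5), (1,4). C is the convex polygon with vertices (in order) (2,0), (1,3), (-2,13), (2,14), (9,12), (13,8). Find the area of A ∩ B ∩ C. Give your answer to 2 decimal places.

28.32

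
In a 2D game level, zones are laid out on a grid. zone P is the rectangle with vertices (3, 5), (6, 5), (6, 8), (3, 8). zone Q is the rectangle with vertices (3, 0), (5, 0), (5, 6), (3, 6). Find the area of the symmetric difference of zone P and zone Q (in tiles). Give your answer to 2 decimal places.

17.00

|zone P∩zone Q|: x∈[3,5], y∈[5,6] → 2·1 = 2.
|zone P △ zone Q| = |zone P| + |zone Q| − 2·|zone P∩zone Q| = 9 + 12 − 4 = 17.00.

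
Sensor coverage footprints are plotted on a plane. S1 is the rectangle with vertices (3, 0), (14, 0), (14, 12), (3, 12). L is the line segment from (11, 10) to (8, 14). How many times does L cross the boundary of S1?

The segment meets the boundary at (9.5,12).

1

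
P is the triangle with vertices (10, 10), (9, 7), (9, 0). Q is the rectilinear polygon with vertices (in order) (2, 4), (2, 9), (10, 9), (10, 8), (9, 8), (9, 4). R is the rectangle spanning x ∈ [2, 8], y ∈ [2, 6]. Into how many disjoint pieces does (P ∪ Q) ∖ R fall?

1

(P ∪ Q) ∖ R is a single connected region.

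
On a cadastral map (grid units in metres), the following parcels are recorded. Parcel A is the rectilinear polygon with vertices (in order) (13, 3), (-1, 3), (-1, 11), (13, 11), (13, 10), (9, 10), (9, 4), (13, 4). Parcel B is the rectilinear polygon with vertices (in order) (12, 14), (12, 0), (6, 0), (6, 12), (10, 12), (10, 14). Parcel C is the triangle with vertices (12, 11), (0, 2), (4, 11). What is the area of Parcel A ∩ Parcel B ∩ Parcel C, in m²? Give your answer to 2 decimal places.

The intersection is the polygon with vertices (6,11), (12,11), (10.667,10), (9,10), (9,8.75), (6,6.5).
By the shoelace formula its area is 12.46.

12.46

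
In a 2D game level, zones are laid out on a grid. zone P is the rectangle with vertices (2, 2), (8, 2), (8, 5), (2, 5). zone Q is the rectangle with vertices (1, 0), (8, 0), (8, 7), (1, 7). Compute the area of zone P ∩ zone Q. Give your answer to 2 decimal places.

|zone P∩zone Q|: x∈[2,8], y∈[2,5] → 6·3 = 18.

18.00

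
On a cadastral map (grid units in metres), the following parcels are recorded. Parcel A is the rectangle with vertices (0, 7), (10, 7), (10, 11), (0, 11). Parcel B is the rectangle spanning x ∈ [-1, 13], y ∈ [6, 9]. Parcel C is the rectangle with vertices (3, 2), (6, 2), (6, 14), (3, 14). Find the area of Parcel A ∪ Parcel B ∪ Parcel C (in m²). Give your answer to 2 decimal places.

83.00

By inclusion–exclusion:
Individual areas: |Parcel A| = 40, |Parcel B| = 42, |Parcel C| = 36.
|Parcel A∩Parcel B|: x∈[0,10], y∈[7,9] → 10·2 = 20.
|Parcel A∩Parcel C|: x∈[3,6], y∈[7,11] → 3·4 = 12.
|Parcel B∩Parcel C|: x∈[3,6], y∈[6,9] → 3·3 = 9.
|Parcel A∩Parcel B∩Parcel C| = 6.
|Parcel A ∪ Parcel B ∪ Parcel C| = 118 − 41 + 6 = 83.00.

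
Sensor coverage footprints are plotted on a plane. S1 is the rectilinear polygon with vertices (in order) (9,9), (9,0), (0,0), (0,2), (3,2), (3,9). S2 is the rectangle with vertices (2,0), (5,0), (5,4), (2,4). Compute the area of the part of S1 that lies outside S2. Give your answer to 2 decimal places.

|S1| = 60, |S1∩S2| = 10.
|S1 ∖ S2| = |S1| − |S1∩S2| = 60 − 10 = 50.00.

50.00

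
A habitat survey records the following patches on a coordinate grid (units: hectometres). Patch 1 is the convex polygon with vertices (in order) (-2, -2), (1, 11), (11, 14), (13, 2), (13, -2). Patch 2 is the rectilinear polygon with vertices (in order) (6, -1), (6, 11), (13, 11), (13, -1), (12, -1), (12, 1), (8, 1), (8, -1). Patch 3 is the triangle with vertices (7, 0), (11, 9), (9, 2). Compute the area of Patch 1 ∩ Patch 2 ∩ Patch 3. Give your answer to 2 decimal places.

5.00

The intersection is the polygon with vertices (11,9), (9,2), (8,1), (7,0).
By the shoelace formula its area is 5.00.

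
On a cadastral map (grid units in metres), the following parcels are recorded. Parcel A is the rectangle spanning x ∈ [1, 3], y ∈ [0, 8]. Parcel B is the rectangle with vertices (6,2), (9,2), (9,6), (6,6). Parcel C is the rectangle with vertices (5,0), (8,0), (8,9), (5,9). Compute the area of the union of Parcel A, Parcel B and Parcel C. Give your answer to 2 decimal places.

47.00

By inclusion–exclusion:
Individual areas: |Parcel A| = 16, |Parcel B| = 12, |Parcel C| = 27.
|Parcel A∩Parcel B| = 0 (no overlap).
|Parcel A∩Parcel C| = 0 (no overlap).
|Parcel B∩Parcel C|: x∈[6,8], y∈[2,6] → 2·4 = 8.
|Parcel A∩Parcel B∩Parcel C| = 0.
|Parcel A ∪ Parcel B ∪ Parcel C| = 55 − 8 + 0 = 47.00.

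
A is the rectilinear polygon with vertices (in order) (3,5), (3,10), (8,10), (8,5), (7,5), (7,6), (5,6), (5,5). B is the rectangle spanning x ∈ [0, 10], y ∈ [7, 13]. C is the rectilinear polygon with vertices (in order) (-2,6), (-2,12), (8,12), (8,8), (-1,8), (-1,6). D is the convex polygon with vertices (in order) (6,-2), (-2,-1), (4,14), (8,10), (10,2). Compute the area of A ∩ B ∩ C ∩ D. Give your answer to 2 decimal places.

10.00

The intersection is the polygon with vertices (8,8), (3,8), (3,10), (8,10).
By the shoelace formula its area is 10.00.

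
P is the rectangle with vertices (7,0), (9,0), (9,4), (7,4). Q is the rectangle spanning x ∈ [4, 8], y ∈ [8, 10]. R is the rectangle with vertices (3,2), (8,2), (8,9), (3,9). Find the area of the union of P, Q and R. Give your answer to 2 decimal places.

By inclusion–exclusion:
Individual areas: |P| = 8, |Q| = 8, |R| = 35.
|P∩Q| = 0 (no overlap).
|P∩R|: x∈[7,8], y∈[2,4] → 1·2 = 2.
|Q∩R|: x∈[4,8], y∈[8,9] → 4·1 = 4.
|P∩Q∩R| = 0.
|P ∪ Q ∪ R| = 51 − 6 + 0 = 45.00.

45.00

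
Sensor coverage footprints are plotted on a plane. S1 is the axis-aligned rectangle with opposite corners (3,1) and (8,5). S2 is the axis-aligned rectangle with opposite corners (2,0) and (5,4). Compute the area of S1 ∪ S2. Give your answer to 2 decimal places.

26.00

By inclusion–exclusion:
Individual areas: |S1| = 20, |S2| = 12.
|S1∩S2|: x∈[3,5], y∈[1,4] → 2·3 = 6.
|S1 ∪ S2| = 32 − 6 = 26.00.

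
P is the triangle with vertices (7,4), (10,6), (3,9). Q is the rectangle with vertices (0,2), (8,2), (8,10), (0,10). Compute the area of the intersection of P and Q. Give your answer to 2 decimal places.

The intersection is the polygon with vertices (7,4), (3,9), (8,6.857), (8,4.667).
By the shoelace formula its area is 9.31.

9.31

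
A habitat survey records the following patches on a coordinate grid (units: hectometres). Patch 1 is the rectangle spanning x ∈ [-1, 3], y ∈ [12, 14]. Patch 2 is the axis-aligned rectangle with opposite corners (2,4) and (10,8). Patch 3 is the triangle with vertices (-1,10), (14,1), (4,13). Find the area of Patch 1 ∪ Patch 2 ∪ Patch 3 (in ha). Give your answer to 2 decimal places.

By inclusion–exclusion:
Individual areas: |Patch 1| = 8, |Patch 2| = 32, |Patch 3| = 45.
|Patch 1∩Patch 2| = 0 (no overlap).
|Patch 1∩Patch 3| = 0.1333.
|Patch 2∩Patch 3| = 15.3167.
|Patch 1∩Patch 2∩Patch 3| = 0.
|Patch 1 ∪ Patch 2 ∪ Patch 3| = 85 − 15.45 + 0 = 69.55.

69.55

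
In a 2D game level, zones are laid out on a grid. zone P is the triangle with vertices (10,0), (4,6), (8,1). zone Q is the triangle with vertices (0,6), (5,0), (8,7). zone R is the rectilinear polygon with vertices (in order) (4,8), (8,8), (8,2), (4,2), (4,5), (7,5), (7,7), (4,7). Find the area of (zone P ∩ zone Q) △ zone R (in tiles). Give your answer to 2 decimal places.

|zone P ∩ zone Q| = 0.7267.
|(zone P ∩ zone Q) ∩ zone R| = 0.6267.
|(zone P ∩ zone Q) △ zone R| = 0.7267 + 18 − 1.2535 = 17.47.

17.47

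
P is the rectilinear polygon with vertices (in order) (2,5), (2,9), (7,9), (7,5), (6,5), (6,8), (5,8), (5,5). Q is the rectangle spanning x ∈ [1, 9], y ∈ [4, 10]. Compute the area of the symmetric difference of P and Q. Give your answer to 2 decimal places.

31.00

|P| = 17, |Q| = 48, |P∩Q| = 17.
|P △ Q| = |P| + |Q| − 2·|P∩Q| = 17 + 48 − 34 = 31.00.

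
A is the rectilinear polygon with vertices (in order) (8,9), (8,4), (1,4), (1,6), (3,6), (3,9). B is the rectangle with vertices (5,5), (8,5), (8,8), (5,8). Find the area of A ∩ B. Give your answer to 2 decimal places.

9.00

The intersection is the polygon with vertices (8,5), (5,5), (5,8), (8,8).
By the shoelace formula its area is 9.00.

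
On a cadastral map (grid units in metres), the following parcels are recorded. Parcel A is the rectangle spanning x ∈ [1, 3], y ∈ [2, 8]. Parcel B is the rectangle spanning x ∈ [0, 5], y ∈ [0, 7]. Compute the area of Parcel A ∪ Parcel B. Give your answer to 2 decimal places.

37.00

By inclusion–exclusion:
Individual areas: |Parcel A| = 12, |Parcel B| = 35.
|Parcel A∩Parcel B|: x∈[1,3], y∈[2,7] → 2·5 = 10.
|Parcel A ∪ Parcel B| = 47 − 10 = 37.00.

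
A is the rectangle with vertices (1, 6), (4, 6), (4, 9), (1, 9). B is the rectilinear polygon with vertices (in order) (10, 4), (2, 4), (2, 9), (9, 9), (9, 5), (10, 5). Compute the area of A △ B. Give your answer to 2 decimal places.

|A| = 9, |B| = 36, |A∩B| = 6.
|A △ B| = |A| + |B| − 2·|A∩B| = 9 + 36 − 12 = 33.00.

33.00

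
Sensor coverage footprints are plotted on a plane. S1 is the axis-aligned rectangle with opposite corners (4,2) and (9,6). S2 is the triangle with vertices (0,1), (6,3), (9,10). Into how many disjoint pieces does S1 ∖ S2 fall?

2

S1 ∖ S2 splits into 2 disjoint pieces (area 11.4048, area 0.5).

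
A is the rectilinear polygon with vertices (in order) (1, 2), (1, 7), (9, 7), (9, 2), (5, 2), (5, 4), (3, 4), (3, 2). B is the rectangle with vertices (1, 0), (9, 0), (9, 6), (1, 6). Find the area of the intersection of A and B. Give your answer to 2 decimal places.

28.00

The intersection is the polygon with vertices (1,6), (9,6), (9,2), (5,2), (5,4), (3,4), (3,2), (1,2).
By the shoelace formula its area is 28.00.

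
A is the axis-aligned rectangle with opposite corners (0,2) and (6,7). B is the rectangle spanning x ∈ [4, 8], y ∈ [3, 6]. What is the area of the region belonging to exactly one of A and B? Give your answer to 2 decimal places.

|A∩B|: x∈[4,6], y∈[3,6] → 2·3 = 6.
|A △ B| = |A| + |B| − 2·|A∩B| = 30 + 12 − 12 = 30.00.

30.00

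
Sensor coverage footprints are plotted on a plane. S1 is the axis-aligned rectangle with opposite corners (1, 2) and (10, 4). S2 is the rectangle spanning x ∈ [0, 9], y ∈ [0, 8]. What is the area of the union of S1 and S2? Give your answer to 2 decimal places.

By inclusion–exclusion:
Individual areas: |S1| = 18, |S2| = 72.
|S1∩S2|: x∈[1,9], y∈[2,4] → 8·2 = 16.
|S1 ∪ S2| = 90 − 16 = 74.00.

74.00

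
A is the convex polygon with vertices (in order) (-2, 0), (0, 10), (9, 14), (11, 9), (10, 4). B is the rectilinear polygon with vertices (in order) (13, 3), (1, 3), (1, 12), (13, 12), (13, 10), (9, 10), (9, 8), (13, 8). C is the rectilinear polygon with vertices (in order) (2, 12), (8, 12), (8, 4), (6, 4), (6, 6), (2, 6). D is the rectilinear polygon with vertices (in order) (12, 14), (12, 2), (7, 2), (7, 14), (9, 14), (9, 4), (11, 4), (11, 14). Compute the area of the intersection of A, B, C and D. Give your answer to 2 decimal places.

The intersection is the polygon with vertices (8,4), (7,4), (7,12), (8,12).
By the shoelace formula its area is 8.00.

8.00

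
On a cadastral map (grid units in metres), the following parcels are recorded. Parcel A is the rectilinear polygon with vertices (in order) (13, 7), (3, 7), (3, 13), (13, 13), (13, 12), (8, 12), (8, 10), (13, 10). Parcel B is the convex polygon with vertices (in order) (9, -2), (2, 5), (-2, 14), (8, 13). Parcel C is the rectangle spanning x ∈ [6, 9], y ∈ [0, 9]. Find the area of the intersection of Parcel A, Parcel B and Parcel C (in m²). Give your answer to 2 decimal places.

The intersection is the polygon with vertices (8.4,7), (6,7), (6,9), (8.267,9).
By the shoelace formula its area is 4.67.

4.67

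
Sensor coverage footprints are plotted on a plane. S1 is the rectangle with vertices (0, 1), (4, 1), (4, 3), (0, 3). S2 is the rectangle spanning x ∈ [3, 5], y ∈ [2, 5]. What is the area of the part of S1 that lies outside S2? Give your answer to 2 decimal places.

7.00

|S1∩S2|: x∈[3,4], y∈[2,3] → 1·1 = 1.
|S1| = 8.
|S1 ∖ S2| = |S1| − |S1∩S2| = 8 − 1 = 7.00.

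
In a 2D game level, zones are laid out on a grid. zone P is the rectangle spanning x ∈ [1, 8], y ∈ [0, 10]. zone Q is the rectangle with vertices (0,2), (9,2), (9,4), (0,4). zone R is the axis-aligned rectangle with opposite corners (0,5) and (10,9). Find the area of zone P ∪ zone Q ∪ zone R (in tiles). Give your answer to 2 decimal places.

By inclusion–exclusion:
Individual areas: |zone P| = 70, |zone Q| = 18, |zone R| = 40.
|zone P∩zone Q|: x∈[1,8], y∈[2,4] → 7·2 = 14.
|zone P∩zone R|: x∈[1,8], y∈[5,9] → 7·4 = 28.
|zone Q∩zone R| = 0 (no overlap).
|zone P∩zone Q∩zone R| = 0.
|zone P ∪ zone Q ∪ zone R| = 128 − 42 + 0 = 86.00.

86.00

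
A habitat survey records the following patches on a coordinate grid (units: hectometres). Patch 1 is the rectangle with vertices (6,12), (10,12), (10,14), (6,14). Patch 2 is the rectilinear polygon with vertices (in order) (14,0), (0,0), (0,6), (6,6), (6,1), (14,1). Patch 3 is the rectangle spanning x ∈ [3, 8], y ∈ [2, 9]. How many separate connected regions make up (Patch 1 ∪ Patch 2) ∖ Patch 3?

2

(Patch 1 ∪ Patch 2) ∖ Patch 3 splits into 2 disjoint pieces (area 8, area 32).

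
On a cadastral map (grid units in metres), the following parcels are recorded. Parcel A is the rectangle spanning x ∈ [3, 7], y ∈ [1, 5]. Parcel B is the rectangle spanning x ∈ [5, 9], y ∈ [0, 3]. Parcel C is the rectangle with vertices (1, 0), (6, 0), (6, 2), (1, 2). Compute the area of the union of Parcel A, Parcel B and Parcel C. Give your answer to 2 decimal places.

By inclusion–exclusion:
Individual areas: |Parcel A| = 16, |Parcel B| = 12, |Parcel C| = 10.
|Parcel A∩Parcel B|: x∈[5,7], y∈[1,3] → 2·2 = 4.
|Parcel A∩Parcel C|: x∈[3,6], y∈[1,2] → 3·1 = 3.
|Parcel B∩Parcel C|: x∈[5,6], y∈[0,2] → 1·2 = 2.
|Parcel A∩Parcel B∩Parcel C| = 1.
|Parcel A ∪ Parcel B ∪ Parcel C| = 38 − 9 + 1 = 30.00.

30.00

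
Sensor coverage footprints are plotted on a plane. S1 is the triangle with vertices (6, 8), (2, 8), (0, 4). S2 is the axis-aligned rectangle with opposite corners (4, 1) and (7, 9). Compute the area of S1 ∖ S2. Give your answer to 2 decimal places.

6.67

|S1| = 8, |S1∩S2| = 1.3333.
|S1 ∖ S2| = |S1| − |S1∩S2| = 8 − 1.3333 = 6.67.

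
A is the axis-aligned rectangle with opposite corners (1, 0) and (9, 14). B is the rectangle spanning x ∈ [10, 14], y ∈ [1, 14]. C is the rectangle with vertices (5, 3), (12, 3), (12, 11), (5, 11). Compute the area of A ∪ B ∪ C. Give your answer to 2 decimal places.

172.00

By inclusion–exclusion:
Individual areas: |A| = 112, |B| = 52, |C| = 56.
|A∩B| = 0 (no overlap).
|A∩C|: x∈[5,9], y∈[3,11] → 4·8 = 32.
|B∩C|: x∈[10,12], y∈[3,11] → 2·8 = 16.
|A∩B∩C| = 0.
|A ∪ B ∪ C| = 220 − 48 + 0 = 172.00.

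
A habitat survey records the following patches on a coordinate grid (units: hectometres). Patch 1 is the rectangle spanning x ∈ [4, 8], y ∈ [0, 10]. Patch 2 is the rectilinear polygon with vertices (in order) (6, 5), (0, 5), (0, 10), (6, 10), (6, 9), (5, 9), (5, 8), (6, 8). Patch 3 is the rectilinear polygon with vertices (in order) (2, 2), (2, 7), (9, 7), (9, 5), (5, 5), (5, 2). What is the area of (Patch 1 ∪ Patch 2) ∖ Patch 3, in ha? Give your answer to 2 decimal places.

|Patch 1 ∪ Patch 2| = 60.
|(Patch 1 ∪ Patch 2) ∩ Patch 3| = 15.
|(Patch 1 ∪ Patch 2) ∖ Patch 3| = 60 − 15 = 45.00.

45.00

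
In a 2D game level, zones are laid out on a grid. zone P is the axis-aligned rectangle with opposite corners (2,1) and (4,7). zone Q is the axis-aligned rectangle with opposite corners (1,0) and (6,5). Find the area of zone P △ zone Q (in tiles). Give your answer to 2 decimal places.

|zone P∩zone Q|: x∈[2,4], y∈[1,5] → 2·4 = 8.
|zone P △ zone Q| = |zone P| + |zone Q| − 2·|zone P∩zone Q| = 12 + 25 − 16 = 21.00.

21.00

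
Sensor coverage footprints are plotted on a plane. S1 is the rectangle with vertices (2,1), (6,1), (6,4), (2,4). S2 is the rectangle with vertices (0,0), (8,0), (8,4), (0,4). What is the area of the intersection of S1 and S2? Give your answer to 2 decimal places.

|S1∩S2|: x∈[2,6], y∈[1,4] → 4·3 = 12.

12.00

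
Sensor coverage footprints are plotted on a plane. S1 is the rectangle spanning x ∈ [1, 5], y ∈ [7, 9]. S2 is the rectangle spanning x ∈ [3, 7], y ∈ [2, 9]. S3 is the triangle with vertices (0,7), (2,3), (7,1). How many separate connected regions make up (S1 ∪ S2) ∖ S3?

2

(S1 ∪ S2) ∖ S3 splits into 2 disjoint pieces (area 28.5595, area 0.45).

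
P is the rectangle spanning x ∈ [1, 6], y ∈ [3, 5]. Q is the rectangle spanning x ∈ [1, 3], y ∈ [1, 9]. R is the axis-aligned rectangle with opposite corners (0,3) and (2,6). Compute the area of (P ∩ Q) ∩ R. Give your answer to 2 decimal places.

2.00

The region (P ∩ Q) ∩ R is the polygon with vertices (1,3), (1,5), (2,5), (2,3).
By the shoelace formula its area is 2.00.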